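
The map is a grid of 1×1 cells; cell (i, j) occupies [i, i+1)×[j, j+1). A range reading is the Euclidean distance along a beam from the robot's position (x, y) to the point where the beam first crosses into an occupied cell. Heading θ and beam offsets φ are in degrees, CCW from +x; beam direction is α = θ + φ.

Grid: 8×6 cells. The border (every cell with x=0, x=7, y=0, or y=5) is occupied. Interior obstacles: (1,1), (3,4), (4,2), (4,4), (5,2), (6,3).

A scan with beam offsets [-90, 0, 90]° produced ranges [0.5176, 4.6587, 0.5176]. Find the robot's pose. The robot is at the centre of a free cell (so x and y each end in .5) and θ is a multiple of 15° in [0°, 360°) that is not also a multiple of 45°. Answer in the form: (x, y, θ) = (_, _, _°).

(x, y, θ) = (5.5, 1.5, 165°)

Candidates: 18 free-cell centres × 16 headings = 288 poses. Raycast each; keep the one whose scan matches to 4 dp.
  (2.5, 3.5, 285°): beam 1 = 1.5529 ≠ 0.5176 ✗
  (3.5, 2.5, 300°): beam 1 = 1.7321 ≠ 0.5176 ✗
  (5.5, 3.5, 285°): beam 1 = 4.6587 ≠ 0.5176 ✗
  …
  (5.5, 1.5, 165°): r_1=0.5176, r_2=4.6587, r_3=0.5176 — all match ✓
Only this pose fits every beam.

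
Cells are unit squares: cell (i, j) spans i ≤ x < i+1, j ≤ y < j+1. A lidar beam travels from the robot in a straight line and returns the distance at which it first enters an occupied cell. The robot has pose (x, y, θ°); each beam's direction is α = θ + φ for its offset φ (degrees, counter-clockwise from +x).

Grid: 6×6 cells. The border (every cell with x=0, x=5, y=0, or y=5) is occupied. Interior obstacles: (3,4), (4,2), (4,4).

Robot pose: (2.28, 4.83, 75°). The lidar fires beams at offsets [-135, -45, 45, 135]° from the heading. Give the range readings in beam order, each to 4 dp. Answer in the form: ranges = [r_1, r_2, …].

beam 1: φ=-135°, α=300°
  cosα=0.5000 sinα=-0.8660 | (2,4) | tMaxX 1.4400 tMaxY 0.9584 | tΔX 2.0000 tΔY 1.1547
    t=0.9584 [y] (2,3)
    t=1.4400 [x] (3,3)
    t=2.1131 [y] (3,2)
    t=3.2678 [y] (3,1)
    t=3.4400 [x] (4,1)
    t=4.4225 [y] (4,0) — stop
  → r_1 = 4.4225
beam 2: φ=-45°, α=30°
  cosα=0.8660 sinα=0.5000 | (2,4) | tMaxX 0.8314 tMaxY 0.3400 | tΔX 1.1547 tΔY 2.0000
    t=0.3400 [y] (2,5) — stop
  → r_2 = 0.3400
beam 3: φ=45°, α=120°
  cosα=-0.5000 sinα=0.8660 | (2,4) | tMaxX 0.5600 tMaxY 0.1963 | tΔX 2.0000 tΔY 1.1547
    t=0.1963 [y] (2,5) — stop
  → r_3 = 0.1963
beam 4: φ=135°, α=210°
  cosα=-0.8660 sinα=-0.5000 | (2,4) | tMaxX 0.3233 tMaxY 1.6600 | tΔX 1.1547 tΔY 2.0000
    t=0.3233 [x] (1,4)
    t=1.4780 [x] (0,4) — stop
  → r_4 = 1.4780

ranges = [4.4225, 0.3400, 0.1963, 1.4780]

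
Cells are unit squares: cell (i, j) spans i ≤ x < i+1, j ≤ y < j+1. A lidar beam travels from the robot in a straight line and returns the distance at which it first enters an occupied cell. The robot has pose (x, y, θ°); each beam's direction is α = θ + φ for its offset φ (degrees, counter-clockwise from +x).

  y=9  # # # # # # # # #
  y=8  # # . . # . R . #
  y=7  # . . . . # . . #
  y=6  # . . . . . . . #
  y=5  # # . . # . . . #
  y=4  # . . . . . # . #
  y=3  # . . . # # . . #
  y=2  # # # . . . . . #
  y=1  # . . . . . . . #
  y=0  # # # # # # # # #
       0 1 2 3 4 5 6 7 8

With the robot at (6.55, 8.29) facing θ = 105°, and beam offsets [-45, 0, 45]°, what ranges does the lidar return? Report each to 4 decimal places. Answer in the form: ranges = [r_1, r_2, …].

ranges = [0.8198, 0.7350, 1.4200]

beam 1: φ=-45°, α=60°
  cosα=0.5000 sinα=0.8660 | (6,8) | tMaxX 0.9000 tMaxY 0.8198 | tΔX 2.0000 tΔY 1.1547
    t=0.8198 [y] (6,9) — stop
  → r_1 = 0.8198
beam 2: φ=0°, α=105°
  cosα=-0.2588 sinα=0.9659 | (6,8) | tMaxX 2.1250 tMaxY 0.7350 | tΔX 3.8637 tΔY 1.0353
    t=0.7350 [y] (6,9) — stop
  → r_2 = 0.7350
beam 3: φ=45°, α=150°
  cosα=-0.8660 sinα=0.5000 | (6,8) | tMaxX 0.6351 tMaxY 1.4200 | tΔX 1.1547 tΔY 2.0000
    t=0.6351 [x] (5,8)
    t=1.4200 [y] (5,9) — stop
  → r_3 = 1.4200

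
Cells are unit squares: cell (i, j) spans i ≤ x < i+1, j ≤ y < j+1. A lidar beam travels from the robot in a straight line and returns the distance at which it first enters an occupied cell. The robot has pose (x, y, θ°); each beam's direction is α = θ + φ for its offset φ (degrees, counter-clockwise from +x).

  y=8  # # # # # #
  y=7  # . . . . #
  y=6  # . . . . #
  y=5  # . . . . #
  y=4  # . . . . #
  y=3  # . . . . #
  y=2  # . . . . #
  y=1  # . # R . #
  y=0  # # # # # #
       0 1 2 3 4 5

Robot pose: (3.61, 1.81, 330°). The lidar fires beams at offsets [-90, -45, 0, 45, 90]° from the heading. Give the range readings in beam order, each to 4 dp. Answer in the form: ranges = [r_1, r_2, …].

beam 1: φ=-90°, α=240°
  direction (-0.5000, -0.8660); cell (3,1); t to first gridline: x 1.2200, y 0.9353 (then +2.0000 / +1.1547)
    (3,0) via y @ 0.9353  # hit
  → r_1 = 0.9353
beam 2: φ=-45°, α=285°
  direction (0.2588, -0.9659); cell (3,1); t to first gridline: x 1.5068, y 0.8386 (then +3.8637 / +1.0353)
    (3,0) via y @ 0.8386  # hit
  → r_2 = 0.8386
beam 3: φ=0°, α=330°
  direction (0.8660, -0.5000); cell (3,1); t to first gridline: x 0.4503, y 1.6200 (then +1.1547 / +2.0000)
    (4,1) via x @ 0.4503
    (5,1) via x @ 1.6050  # hit
  → r_3 = 1.6050
beam 4: φ=45°, α=15°
  direction (0.9659, 0.2588); cell (3,1); t to first gridline: x 0.4038, y 0.7341 (then +1.0353 / +3.8637)
    (4,1) via x @ 0.4038
    (4,2) via y @ 0.7341
    (5,2) via x @ 1.4390  # hit
  → r_4 = 1.4390
beam 5: φ=90°, α=60°
  direction (0.5000, 0.8660); cell (3,1); t to first gridline: x 0.7800, y 0.2194 (then +2.0000 / +1.1547)
    (3,2) via y @ 0.2194
    (4,2) via x @ 0.7800
    (4,3) via y @ 1.3741
    (4,4) via y @ 2.5288
    (5,4) via x @ 2.7800  # hit
  → r_5 = 2.7800

ranges = [0.9353, 0.8386, 1.6050, 1.4390, 2.7800]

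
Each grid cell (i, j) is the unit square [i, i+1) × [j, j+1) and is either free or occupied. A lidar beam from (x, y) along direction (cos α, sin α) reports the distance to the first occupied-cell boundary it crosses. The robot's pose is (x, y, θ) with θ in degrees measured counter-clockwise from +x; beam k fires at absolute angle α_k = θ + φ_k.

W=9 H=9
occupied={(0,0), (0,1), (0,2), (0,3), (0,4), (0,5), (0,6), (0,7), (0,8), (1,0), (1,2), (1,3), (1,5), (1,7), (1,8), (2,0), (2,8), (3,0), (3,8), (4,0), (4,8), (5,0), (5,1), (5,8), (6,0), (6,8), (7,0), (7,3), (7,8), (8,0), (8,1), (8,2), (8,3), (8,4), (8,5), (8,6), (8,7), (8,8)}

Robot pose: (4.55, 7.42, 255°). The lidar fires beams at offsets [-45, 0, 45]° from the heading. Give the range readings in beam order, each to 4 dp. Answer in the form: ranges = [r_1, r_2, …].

beam 1: φ=-45°, α=210°
  dir = (cos 210°, sin 210°) = (-0.8660, -0.5000); from cell (4,7)
  next x-line at t=0.6351, next y-line at t=0.8400; Δt_x=1.1547, Δt_y=2.0000
    x: enter (3,7) at t=0.6351
    y: enter (3,6) at t=0.8400
    x: enter (2,6) at t=1.7898
    y: enter (2,5) at t=2.8400
    x: enter (1,5) at t=2.9445 ← occupied
  → r_1 = 2.9445
beam 2: φ=0°, α=255°
  dir = (cos 255°, sin 255°) = (-0.2588, -0.9659); from cell (4,7)
  next x-line at t=2.1250, next y-line at t=0.4348; Δt_x=3.8637, Δt_y=1.0353
    y: enter (4,6) at t=0.4348
    y: enter (4,5) at t=1.4701
    x: enter (3,5) at t=2.1250
    y: enter (3,4) at t=2.5054
    y: enter (3,3) at t=3.5406
    y: enter (3,2) at t=4.5759
    y: enter (3,1) at t=5.6112
    x: enter (2,1) at t=5.9887
    y: enter (2,0) at t=6.6465 ← occupied
  → r_2 = 6.6465
beam 3: φ=45°, α=300°
  dir = (cos 300°, sin 300°) = (0.5000, -0.8660); from cell (4,7)
  next x-line at t=0.9000, next y-line at t=0.4850; Δt_x=2.0000, Δt_y=1.1547
    y: enter (4,6) at t=0.4850
    x: enter (5,6) at t=0.9000
    y: enter (5,5) at t=1.6397
    y: enter (5,4) at t=2.7944
    x: enter (6,4) at t=2.9000
    y: enter (6,3) at t=3.9491
    x: enter (7,3) at t=4.9000 ← occupied
  → r_3 = 4.9000

ranges = [2.9445, 6.6465, 4.9000]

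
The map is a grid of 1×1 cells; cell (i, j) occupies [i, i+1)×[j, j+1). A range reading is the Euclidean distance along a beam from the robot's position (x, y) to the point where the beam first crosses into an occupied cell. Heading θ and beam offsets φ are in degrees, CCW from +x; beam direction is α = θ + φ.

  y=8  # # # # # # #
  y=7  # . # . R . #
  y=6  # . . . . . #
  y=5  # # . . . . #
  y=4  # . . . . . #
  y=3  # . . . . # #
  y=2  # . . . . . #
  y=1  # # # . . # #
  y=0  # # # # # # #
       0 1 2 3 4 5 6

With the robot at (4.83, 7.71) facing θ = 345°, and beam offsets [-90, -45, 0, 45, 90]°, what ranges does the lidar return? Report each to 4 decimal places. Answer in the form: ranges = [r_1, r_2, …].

beam 1: φ=-90°, α=255°
  cosα=-0.2588 sinα=-0.9659 | (4,7) | tMaxX 3.2069 tMaxY 0.7350 | tΔX 3.8637 tΔY 1.0353
    t=0.7350 [y] (4,6)
    t=1.7703 [y] (4,5)
    t=2.8056 [y] (4,4)
    t=3.2069 [x] (3,4)
    t=3.8409 [y] (3,3)
    t=4.8762 [y] (3,2)
    t=5.9114 [y] (3,1)
    t=6.9467 [y] (3,0) — stop
  → r_1 = 6.9467
beam 2: φ=-45°, α=300°
  cosα=0.5000 sinα=-0.8660 | (4,7) | tMaxX 0.3400 tMaxY 0.8198 | tΔX 2.0000 tΔY 1.1547
    t=0.3400 [x] (5,7)
    t=0.8198 [y] (5,6)
    t=1.9745 [y] (5,5)
    t=2.3400 [x] (6,5) — stop
  → r_2 = 2.3400
beam 3: φ=0°, α=345°
  cosα=0.9659 sinα=-0.2588 | (4,7) | tMaxX 0.1760 tMaxY 2.7432 | tΔX 1.0353 tΔY 3.8637
    t=0.1760 [x] (5,7)
    t=1.2113 [x] (6,7) — stop
  → r_3 = 1.2113
beam 4: φ=45°, α=30°
  cosα=0.8660 sinα=0.5000 | (4,7) | tMaxX 0.1963 tMaxY 0.5800 | tΔX 1.1547 tΔY 2.0000
    t=0.1963 [x] (5,7)
    t=0.5800 [y] (5,8) — stop
  → r_4 = 0.5800
beam 5: φ=90°, α=75°
  cosα=0.2588 sinα=0.9659 | (4,7) | tMaxX 0.6568 tMaxY 0.3002 | tΔX 3.8637 tΔY 1.0353
    t=0.3002 [y] (4,8) — stop
  → r_5 = 0.3002

ranges = [6.9467, 2.3400, 1.2113, 0.5800, 0.3002]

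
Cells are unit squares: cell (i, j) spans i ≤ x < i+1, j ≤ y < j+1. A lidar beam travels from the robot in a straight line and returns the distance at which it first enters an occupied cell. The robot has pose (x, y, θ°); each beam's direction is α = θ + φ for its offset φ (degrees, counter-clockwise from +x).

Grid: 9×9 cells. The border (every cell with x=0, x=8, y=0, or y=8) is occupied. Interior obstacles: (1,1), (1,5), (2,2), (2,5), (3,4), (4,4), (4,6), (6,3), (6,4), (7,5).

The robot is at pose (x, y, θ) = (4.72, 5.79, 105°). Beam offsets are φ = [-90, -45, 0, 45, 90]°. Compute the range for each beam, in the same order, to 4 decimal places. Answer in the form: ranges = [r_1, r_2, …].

ranges = [3.3957, 0.2425, 0.2174, 0.4200, 1.7807]

beam 1: φ=-90°, α=15°
  cosα=0.9659 sinα=0.2588 | (4,5) | tMaxX 0.2899 tMaxY 0.8114 | tΔX 1.0353 tΔY 3.8637
    t=0.2899 [x] (5,5)
    t=0.8114 [y] (5,6)
    t=1.3252 [x] (6,6)
    t=2.3604 [x] (7,6)
    t=3.3957 [x] (8,6) — stop
  → r_1 = 3.3957
beam 2: φ=-45°, α=60°
  cosα=0.5000 sinα=0.8660 | (4,5) | tMaxX 0.5600 tMaxY 0.2425 | tΔX 2.0000 tΔY 1.1547
    t=0.2425 [y] (4,6) — stop
  → r_2 = 0.2425
beam 3: φ=0°, α=105°
  cosα=-0.2588 sinα=0.9659 | (4,5) | tMaxX 2.7819 tMaxY 0.2174 | tΔX 3.8637 tΔY 1.0353
    t=0.2174 [y] (4,6) — stop
  → r_3 = 0.2174
beam 4: φ=45°, α=150°
  cosα=-0.8660 sinα=0.5000 | (4,5) | tMaxX 0.8314 tMaxY 0.4200 | tΔX 1.1547 tΔY 2.0000
    t=0.4200 [y] (4,6) — stop
  → r_4 = 0.4200
beam 5: φ=90°, α=195°
  cosα=-0.9659 sinα=-0.2588 | (4,5) | tMaxX 0.7454 tMaxY 3.0523 | tΔX 1.0353 tΔY 3.8637
    t=0.7454 [x] (3,5)
    t=1.7807 [x] (2,5) — stop
  → r_5 = 1.7807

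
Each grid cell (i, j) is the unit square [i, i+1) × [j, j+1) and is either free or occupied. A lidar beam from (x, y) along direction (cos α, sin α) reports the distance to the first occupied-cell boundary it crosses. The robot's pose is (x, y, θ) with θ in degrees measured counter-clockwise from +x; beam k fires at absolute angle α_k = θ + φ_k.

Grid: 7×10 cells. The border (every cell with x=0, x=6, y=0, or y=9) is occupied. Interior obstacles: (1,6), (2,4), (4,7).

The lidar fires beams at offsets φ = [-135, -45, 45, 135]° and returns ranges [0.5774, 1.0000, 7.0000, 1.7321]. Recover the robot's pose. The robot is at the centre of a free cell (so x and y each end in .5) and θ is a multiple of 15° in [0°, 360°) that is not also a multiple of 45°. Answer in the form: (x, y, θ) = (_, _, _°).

Enumerate (i+0.5, j+0.5, θ) over the 37 free cells and 16 admissible headings. For each, cast all 4 beams and compare to the given ranges.
  (5.5, 2.5, 105°): beam 3 = 3.0000 ≠ 7.0000 ✗
  (1.5, 7.5, 285°): beam 2 = 0.5774 ≠ 1.0000 ✗
  (4.5, 6.5, 285°): beam 1 = 4.0415 ≠ 0.5774 ✗
  (2.5, 6.5, 150°): beam 1 = 1.9319 ≠ 0.5774 ✗
  (4.5, 6.5, 210°): beam 1 = 0.5176 ≠ 0.5774 ✗
  …
  (2.5, 1.5, 15°): r_1=0.5774, r_2=1.0000, r_3=7.0000, r_4=1.7321 — all match ✓
No second candidate reproduces the full scan.

(x, y, θ) = (2.5, 1.5, 15°)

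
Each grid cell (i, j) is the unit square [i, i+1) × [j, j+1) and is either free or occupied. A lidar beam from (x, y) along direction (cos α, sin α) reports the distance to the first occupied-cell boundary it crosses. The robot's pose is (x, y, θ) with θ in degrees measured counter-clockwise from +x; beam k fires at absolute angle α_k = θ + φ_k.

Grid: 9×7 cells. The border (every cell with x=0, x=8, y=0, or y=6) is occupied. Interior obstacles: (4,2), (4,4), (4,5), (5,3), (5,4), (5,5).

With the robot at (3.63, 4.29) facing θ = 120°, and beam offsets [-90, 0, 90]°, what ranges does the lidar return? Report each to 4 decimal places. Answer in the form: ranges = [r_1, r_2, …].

ranges = [0.4272, 1.9745, 3.0369]

beam 1: φ=-90°, α=30°
  dir = (cos 30°, sin 30°) = (0.8660, 0.5000); from cell (3,4)
  next x-line at t=0.4272, next y-line at t=1.4200; Δt_x=1.1547, Δt_y=2.0000
    x: enter (4,4) at t=0.4272 ← occupied
  → r_1 = 0.4272
beam 2: φ=0°, α=120°
  dir = (cos 120°, sin 120°) = (-0.5000, 0.8660); from cell (3,4)
  next x-line at t=1.2600, next y-line at t=0.8198; Δt_x=2.0000, Δt_y=1.1547
    y: enter (3,5) at t=0.8198
    x: enter (2,5) at t=1.2600
    y: enter (2,6) at t=1.9745 ← occupied
  → r_2 = 1.9745
beam 3: φ=90°, α=210°
  dir = (cos 210°, sin 210°) = (-0.8660, -0.5000); from cell (3,4)
  next x-line at t=0.7275, next y-line at t=0.5800; Δt_x=1.1547, Δt_y=2.0000
    y: enter (3,3) at t=0.5800
    x: enter (2,3) at t=0.7275
    x: enter (1,3) at t=1.8822
    y: enter (1,2) at t=2.5800
    x: enter (0,2) at t=3.0369 ← occupied
  → r_3 = 3.0369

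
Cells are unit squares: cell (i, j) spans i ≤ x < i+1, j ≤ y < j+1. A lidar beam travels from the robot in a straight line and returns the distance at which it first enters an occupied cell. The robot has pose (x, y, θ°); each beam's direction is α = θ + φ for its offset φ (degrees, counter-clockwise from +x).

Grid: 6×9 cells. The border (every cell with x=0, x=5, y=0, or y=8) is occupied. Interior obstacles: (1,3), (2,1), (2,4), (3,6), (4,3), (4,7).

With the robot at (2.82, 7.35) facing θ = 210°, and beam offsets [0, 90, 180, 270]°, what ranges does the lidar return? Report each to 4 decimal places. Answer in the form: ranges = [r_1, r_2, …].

beam 1: φ=0°, α=210°
  direction (-0.8660, -0.5000); cell (2,7); t to first gridline: x 0.9469, y 0.7000 (then +1.1547 / +2.0000)
    (2,6) via y @ 0.7000
    (1,6) via x @ 0.9469
    (0,6) via x @ 2.1016  # hit
  → r_1 = 2.1016
beam 2: φ=90°, α=300°
  direction (0.5000, -0.8660); cell (2,7); t to first gridline: x 0.3600, y 0.4041 (then +2.0000 / +1.1547)
    (3,7) via x @ 0.3600
    (3,6) via y @ 0.4041  # hit
  → r_2 = 0.4041
beam 3: φ=180°, α=30°
  direction (0.8660, 0.5000); cell (2,7); t to first gridline: x 0.2078, y 1.3000 (then +1.1547 / +2.0000)
    (3,7) via x @ 0.2078
    (3,8) via y @ 1.3000  # hit
  → r_3 = 1.3000
beam 4: φ=270°, α=120°
  direction (-0.5000, 0.8660); cell (2,7); t to first gridline: x 1.6400, y 0.7506 (then +2.0000 / +1.1547)
    (2,8) via y @ 0.7506  # hit
  → r_4 = 0.7506

ranges = [2.1016, 0.4041, 1.3000, 0.7506]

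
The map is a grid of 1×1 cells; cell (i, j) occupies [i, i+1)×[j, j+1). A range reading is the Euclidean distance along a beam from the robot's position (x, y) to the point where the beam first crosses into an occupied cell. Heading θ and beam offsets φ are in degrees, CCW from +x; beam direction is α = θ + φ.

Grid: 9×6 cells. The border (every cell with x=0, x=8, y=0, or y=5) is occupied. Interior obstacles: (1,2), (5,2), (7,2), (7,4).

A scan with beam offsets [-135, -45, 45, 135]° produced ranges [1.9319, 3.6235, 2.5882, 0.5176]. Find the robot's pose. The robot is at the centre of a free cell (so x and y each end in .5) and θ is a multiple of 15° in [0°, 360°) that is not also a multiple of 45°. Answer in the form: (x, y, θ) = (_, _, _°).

(x, y, θ) = (4.5, 1.5, 120°)

Enumerate (i+0.5, j+0.5, θ) over the 24 free cells and 16 admissible headings. For each, cast all 4 beams and compare to the given ranges.
  (3.5, 2.5, 30°): beam 1 = 1.5529 ≠ 1.9319 ✗
  (2.5, 3.5, 195°): beam 1 = 1.7321 ≠ 1.9319 ✗
  (6.5, 2.5, 75°): beam 1 = 1.7321 ≠ 1.9319 ✗
  (3.5, 4.5, 150°): beam 2 = 0.5176 ≠ 3.6235 ✗
  …
  (4.5, 1.5, 120°): r_1=1.9319, r_2=3.6235, r_3=2.5882, r_4=0.5176 — all match ✓
No second candidate reproduces the full scan.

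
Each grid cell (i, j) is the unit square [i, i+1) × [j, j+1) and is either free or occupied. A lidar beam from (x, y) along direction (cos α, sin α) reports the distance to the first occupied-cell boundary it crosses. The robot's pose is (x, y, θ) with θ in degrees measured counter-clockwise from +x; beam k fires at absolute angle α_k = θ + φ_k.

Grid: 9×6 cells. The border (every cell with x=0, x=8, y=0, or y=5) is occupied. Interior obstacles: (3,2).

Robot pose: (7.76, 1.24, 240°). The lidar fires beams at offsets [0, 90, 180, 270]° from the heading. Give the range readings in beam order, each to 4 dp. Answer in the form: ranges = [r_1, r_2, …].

beam 1: φ=0°, α=240°
  dir = (cos 240°, sin 240°) = (-0.5000, -0.8660); from cell (7,1)
  next x-line at t=1.5200, next y-line at t=0.2771; Δt_x=2.0000, Δt_y=1.1547
    y: enter (7,0) at t=0.2771 ← occupied
  → r_1 = 0.2771
beam 2: φ=90°, α=330°
  dir = (cos 330°, sin 330°) = (0.8660, -0.5000); from cell (7,1)
  next x-line at t=0.2771, next y-line at t=0.4800; Δt_x=1.1547, Δt_y=2.0000
    x: enter (8,1) at t=0.2771 ← occupied
  → r_2 = 0.2771
beam 3: φ=180°, α=60°
  dir = (cos 60°, sin 60°) = (0.5000, 0.8660); from cell (7,1)
  next x-line at t=0.4800, next y-line at t=0.8776; Δt_x=2.0000, Δt_y=1.1547
    x: enter (8,1) at t=0.4800 ← occupied
  → r_3 = 0.4800
beam 4: φ=270°, α=150°
  dir = (cos 150°, sin 150°) = (-0.8660, 0.5000); from cell (7,1)
  next x-line at t=0.8776, next y-line at t=1.5200; Δt_x=1.1547, Δt_y=2.0000
    x: enter (6,1) at t=0.8776
    y: enter (6,2) at t=1.5200
    x: enter (5,2) at t=2.0323
    x: enter (4,2) at t=3.1870
    y: enter (4,3) at t=3.5200
    x: enter (3,3) at t=4.3417
    x: enter (2,3) at t=5.4964
    y: enter (2,4) at t=5.5200
    x: enter (1,4) at t=6.6511
    y: enter (1,5) at t=7.5200 ← occupied
  → r_4 = 7.5200

ranges = [0.2771, 0.2771, 0.4800, 7.5200]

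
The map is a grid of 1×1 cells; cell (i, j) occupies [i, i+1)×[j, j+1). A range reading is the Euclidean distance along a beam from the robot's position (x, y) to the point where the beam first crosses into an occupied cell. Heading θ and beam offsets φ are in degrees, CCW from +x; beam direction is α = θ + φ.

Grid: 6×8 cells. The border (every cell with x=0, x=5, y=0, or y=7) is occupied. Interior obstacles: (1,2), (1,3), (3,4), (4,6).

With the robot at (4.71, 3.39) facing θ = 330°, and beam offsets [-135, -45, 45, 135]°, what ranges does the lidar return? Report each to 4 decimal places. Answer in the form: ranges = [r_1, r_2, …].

ranges = [2.8056, 1.1205, 0.3002, 2.7021]

beam 1: φ=-135°, α=195°
  d=(-0.9659,-0.2588)  start (4,3)  tX=0.7350 tY=1.5068  stride 1/|dx|=1.0353 1/|dy|=3.8637
    cross x-line → (3,3), t=0.7350
    cross y-line → (3,2), t=1.5068
    cross x-line → (2,2), t=1.7703
    cross x-line → (1,2), t=2.8056 (wall)
  → r_1 = 2.8056
beam 2: φ=-45°, α=285°
  d=(0.2588,-0.9659)  start (4,3)  tX=1.1205 tY=0.4038  stride 1/|dx|=3.8637 1/|dy|=1.0353
    cross y-line → (4,2), t=0.4038
    cross x-line → (5,2), t=1.1205 (wall)
  → r_2 = 1.1205
beam 3: φ=45°, α=15°
  d=(0.9659,0.2588)  start (4,3)  tX=0.3002 tY=2.3569  stride 1/|dx|=1.0353 1/|dy|=3.8637
    cross x-line → (5,3), t=0.3002 (wall)
  → r_3 = 0.3002
beam 4: φ=135°, α=105°
  d=(-0.2588,0.9659)  start (4,3)  tX=2.7432 tY=0.6315  stride 1/|dx|=3.8637 1/|dy|=1.0353
    cross y-line → (4,4), t=0.6315
    cross y-line → (4,5), t=1.6668
    cross y-line → (4,6), t=2.7021 (wall)
  → r_4 = 2.7021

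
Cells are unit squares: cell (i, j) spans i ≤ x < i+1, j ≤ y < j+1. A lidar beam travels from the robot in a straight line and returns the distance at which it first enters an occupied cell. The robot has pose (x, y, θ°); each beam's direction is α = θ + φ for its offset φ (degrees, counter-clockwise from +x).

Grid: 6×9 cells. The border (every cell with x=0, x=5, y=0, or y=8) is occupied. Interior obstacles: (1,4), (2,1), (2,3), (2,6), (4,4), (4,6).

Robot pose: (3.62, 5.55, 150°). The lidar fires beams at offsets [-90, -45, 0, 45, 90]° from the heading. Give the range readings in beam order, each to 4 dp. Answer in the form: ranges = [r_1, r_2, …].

beam 1: φ=-90°, α=60°
  direction (0.5000, 0.8660); cell (3,5); t to first gridline: x 0.7600, y 0.5196 (then +2.0000 / +1.1547)
    (3,6) via y @ 0.5196
    (4,6) via x @ 0.7600  # hit
  → r_1 = 0.7600
beam 2: φ=-45°, α=105°
  direction (-0.2588, 0.9659); cell (3,5); t to first gridline: x 2.3955, y 0.4659 (then +3.8637 / +1.0353)
    (3,6) via y @ 0.4659
    (3,7) via y @ 1.5012
    (2,7) via x @ 2.3955
    (2,8) via y @ 2.5364  # hit
  → r_2 = 2.5364
beam 3: φ=0°, α=150°
  direction (-0.8660, 0.5000); cell (3,5); t to first gridline: x 0.7159, y 0.9000 (then +1.1547 / +2.0000)
    (2,5) via x @ 0.7159
    (2,6) via y @ 0.9000  # hit
  → r_3 = 0.9000
beam 4: φ=45°, α=195°
  direction (-0.9659, -0.2588); cell (3,5); t to first gridline: x 0.6419, y 2.1250 (then +1.0353 / +3.8637)
    (2,5) via x @ 0.6419
    (1,5) via x @ 1.6771
    (1,4) via y @ 2.1250  # hit
  → r_4 = 2.1250
beam 5: φ=90°, α=240°
  direction (-0.5000, -0.8660); cell (3,5); t to first gridline: x 1.2400, y 0.6351 (then +2.0000 / +1.1547)
    (3,4) via y @ 0.6351
    (2,4) via x @ 1.2400
    (2,3) via y @ 1.7898  # hit
  → r_5 = 1.7898

ranges = [0.7600, 2.5364, 0.9000, 2.1250, 1.7898]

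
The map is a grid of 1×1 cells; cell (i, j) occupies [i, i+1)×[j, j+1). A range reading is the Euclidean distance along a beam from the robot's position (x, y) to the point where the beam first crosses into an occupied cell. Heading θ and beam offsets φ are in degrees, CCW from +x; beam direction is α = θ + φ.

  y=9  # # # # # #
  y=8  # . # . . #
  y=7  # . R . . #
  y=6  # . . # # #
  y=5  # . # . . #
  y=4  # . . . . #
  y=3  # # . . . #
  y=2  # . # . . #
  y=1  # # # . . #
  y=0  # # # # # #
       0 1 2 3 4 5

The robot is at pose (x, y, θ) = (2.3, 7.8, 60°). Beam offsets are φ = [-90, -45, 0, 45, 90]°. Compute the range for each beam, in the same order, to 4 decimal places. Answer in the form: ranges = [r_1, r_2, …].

ranges = [1.6000, 2.7952, 0.2309, 0.2071, 1.5011]

beam 1: φ=-90°, α=330°
  d=(0.8660,-0.5000)  start (2,7)  tX=0.8083 tY=1.6000  stride 1/|dx|=1.1547 1/|dy|=2.0000
    cross x-line → (3,7), t=0.8083
    cross y-line → (3,6), t=1.6000 (wall)
  → r_1 = 1.6000
beam 2: φ=-45°, α=15°
  d=(0.9659,0.2588)  start (2,7)  tX=0.7247 tY=0.7727  stride 1/|dx|=1.0353 1/|dy|=3.8637
    cross x-line → (3,7), t=0.7247
    cross y-line → (3,8), t=0.7727
    cross x-line → (4,8), t=1.7600
    cross x-line → (5,8), t=2.7952 (wall)
  → r_2 = 2.7952
beam 3: φ=0°, α=60°
  d=(0.5000,0.8660)  start (2,7)  tX=1.4000 tY=0.2309  stride 1/|dx|=2.0000 1/|dy|=1.1547
    cross y-line → (2,8), t=0.2309 (wall)
  → r_3 = 0.2309
beam 4: φ=45°, α=105°
  d=(-0.2588,0.9659)  start (2,7)  tX=1.1591 tY=0.2071  stride 1/|dx|=3.8637 1/|dy|=1.0353
    cross y-line → (2,8), t=0.2071 (wall)
  → r_4 = 0.2071
beam 5: φ=90°, α=150°
  d=(-0.8660,0.5000)  start (2,7)  tX=0.3464 tY=0.4000  stride 1/|dx|=1.1547 1/|dy|=2.0000
    cross x-line → (1,7), t=0.3464
    cross y-line → (1,8), t=0.4000
    cross x-line → (0,8), t=1.5011 (wall)
  → r_5 = 1.5011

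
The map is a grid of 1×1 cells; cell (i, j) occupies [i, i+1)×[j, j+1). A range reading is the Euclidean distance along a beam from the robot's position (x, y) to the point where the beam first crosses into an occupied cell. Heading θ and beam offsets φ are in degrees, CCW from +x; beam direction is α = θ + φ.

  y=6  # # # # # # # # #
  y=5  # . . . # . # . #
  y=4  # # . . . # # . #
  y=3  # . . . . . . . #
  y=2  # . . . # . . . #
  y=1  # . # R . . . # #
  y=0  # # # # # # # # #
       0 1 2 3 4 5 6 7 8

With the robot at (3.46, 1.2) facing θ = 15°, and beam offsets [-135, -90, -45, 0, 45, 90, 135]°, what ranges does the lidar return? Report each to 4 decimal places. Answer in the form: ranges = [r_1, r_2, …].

beam 1: φ=-135°, α=240°
  direction (-0.5000, -0.8660); cell (3,1); t to first gridline: x 0.9200, y 0.2309 (then +2.0000 / +1.1547)
    (3,0) via y @ 0.2309  # hit
  → r_1 = 0.2309
beam 2: φ=-90°, α=285°
  direction (0.2588, -0.9659); cell (3,1); t to first gridline: x 2.0864, y 0.2071 (then +3.8637 / +1.0353)
    (3,0) via y @ 0.2071  # hit
  → r_2 = 0.2071
beam 3: φ=-45°, α=330°
  direction (0.8660, -0.5000); cell (3,1); t to first gridline: x 0.6235, y 0.4000 (then +1.1547 / +2.0000)
    (3,0) via y @ 0.4000  # hit
  → r_3 = 0.4000
beam 4: φ=0°, α=15°
  direction (0.9659, 0.2588); cell (3,1); t to first gridline: x 0.5590, y 3.0910 (then +1.0353 / +3.8637)
    (4,1) via x @ 0.5590
    (5,1) via x @ 1.5943
    (6,1) via x @ 2.6296
    (6,2) via y @ 3.0910
    (7,2) via x @ 3.6649
    (8,2) via x @ 4.7002  # hit
  → r_4 = 4.7002
beam 5: φ=45°, α=60°
  direction (0.5000, 0.8660); cell (3,1); t to first gridline: x 1.0800, y 0.9238 (then +2.0000 / +1.1547)
    (3,2) via y @ 0.9238
    (4,2) via x @ 1.0800  # hit
  → r_5 = 1.0800
beam 6: φ=90°, α=105°
  direction (-0.2588, 0.9659); cell (3,1); t to first gridline: x 1.7773, y 0.8282 (then +3.8637 / +1.0353)
    (3,2) via y @ 0.8282
    (2,2) via x @ 1.7773
    (2,3) via y @ 1.8635
    (2,4) via y @ 2.8988
    (2,5) via y @ 3.9340
    (2,6) via y @ 4.9693  # hit
  → r_6 = 4.9693
beam 7: φ=135°, α=150°
  direction (-0.8660, 0.5000); cell (3,1); t to first gridline: x 0.5312, y 1.6000 (then +1.1547 / +2.0000)
    (2,1) via x @ 0.5312  # hit
  → r_7 = 0.5312

ranges = [0.2309, 0.2071, 0.4000, 4.7002, 1.0800, 4.9693, 0.5312]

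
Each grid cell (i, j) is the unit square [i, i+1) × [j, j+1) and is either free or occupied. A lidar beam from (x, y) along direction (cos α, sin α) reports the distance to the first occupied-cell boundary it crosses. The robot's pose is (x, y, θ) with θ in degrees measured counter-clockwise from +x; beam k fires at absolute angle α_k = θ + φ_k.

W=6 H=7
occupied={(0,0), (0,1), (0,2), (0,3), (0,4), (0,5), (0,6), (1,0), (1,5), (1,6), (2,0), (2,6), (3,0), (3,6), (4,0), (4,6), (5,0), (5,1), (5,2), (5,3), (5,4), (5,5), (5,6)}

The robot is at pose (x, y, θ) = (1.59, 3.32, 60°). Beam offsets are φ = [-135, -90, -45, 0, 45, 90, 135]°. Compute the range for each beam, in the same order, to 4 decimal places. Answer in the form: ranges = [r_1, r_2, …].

ranges = [2.4018, 3.9375, 3.5303, 3.0946, 1.7393, 0.6813, 0.6108]

beam 1: φ=-135°, α=285°
  direction (0.2588, -0.9659); cell (1,3); t to first gridline: x 1.5841, y 0.3313 (then +3.8637 / +1.0353)
    (1,2) via y @ 0.3313
    (1,1) via y @ 1.3666
    (2,1) via x @ 1.5841
    (2,0) via y @ 2.4018  # hit
  → r_1 = 2.4018
beam 2: φ=-90°, α=330°
  direction (0.8660, -0.5000); cell (1,3); t to first gridline: x 0.4734, y 0.6400 (then +1.1547 / +2.0000)
    (2,3) via x @ 0.4734
    (2,2) via y @ 0.6400
    (3,2) via x @ 1.6281
    (3,1) via y @ 2.6400
    (4,1) via x @ 2.7828
    (5,1) via x @ 3.9375  # hit
  → r_2 = 3.9375
beam 3: φ=-45°, α=15°
  direction (0.9659, 0.2588); cell (1,3); t to first gridline: x 0.4245, y 2.6273 (then +1.0353 / +3.8637)
    (2,3) via x @ 0.4245
    (3,3) via x @ 1.4597
    (4,3) via x @ 2.4950
    (4,4) via y @ 2.6273
    (5,4) via x @ 3.5303  # hit
  → r_3 = 3.5303
beam 4: φ=0°, α=60°
  direction (0.5000, 0.8660); cell (1,3); t to first gridline: x 0.8200, y 0.7852 (then +2.0000 / +1.1547)
    (1,4) via y @ 0.7852
    (2,4) via x @ 0.8200
    (2,5) via y @ 1.9399
    (3,5) via x @ 2.8200
    (3,6) via y @ 3.0946  # hit
  → r_4 = 3.0946
beam 5: φ=45°, α=105°
  direction (-0.2588, 0.9659); cell (1,3); t to first gridline: x 2.2796, y 0.7040 (then +3.8637 / +1.0353)
    (1,4) via y @ 0.7040
    (1,5) via y @ 1.7393  # hit
  → r_5 = 1.7393
beam 6: φ=90°, α=150°
  direction (-0.8660, 0.5000); cell (1,3); t to first gridline: x 0.6813, y 1.3600 (then +1.1547 / +2.0000)
    (0,3) via x @ 0.6813  # hit
  → r_6 = 0.6813
beam 7: φ=135°, α=195°
  direction (-0.9659, -0.2588); cell (1,3); t to first gridline: x 0.6108, y 1.2364 (then +1.0353 / +3.8637)
    (0,3) via x @ 0.6108  # hit
  → r_7 = 0.6108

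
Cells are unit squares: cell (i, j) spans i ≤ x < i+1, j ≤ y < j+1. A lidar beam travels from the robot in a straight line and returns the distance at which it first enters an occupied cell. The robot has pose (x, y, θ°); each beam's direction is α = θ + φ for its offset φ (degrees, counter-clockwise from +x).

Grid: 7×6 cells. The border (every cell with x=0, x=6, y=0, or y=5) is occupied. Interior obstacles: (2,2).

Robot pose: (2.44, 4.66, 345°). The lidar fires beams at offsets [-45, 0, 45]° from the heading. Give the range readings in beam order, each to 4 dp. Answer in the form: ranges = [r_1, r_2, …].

beam 1: φ=-45°, α=300°
  direction (0.5000, -0.8660); cell (2,4); t to first gridline: x 1.1200, y 0.7621 (then +2.0000 / +1.1547)
    (2,3) via y @ 0.7621
    (3,3) via x @ 1.1200
    (3,2) via y @ 1.9168
    (3,1) via y @ 3.0715
    (4,1) via x @ 3.1200
    (4,0) via y @ 4.2262  # hit
  → r_1 = 4.2262
beam 2: φ=0°, α=345°
  direction (0.9659, -0.2588); cell (2,4); t to first gridline: x 0.5798, y 2.5500 (then +1.0353 / +3.8637)
    (3,4) via x @ 0.5798
    (4,4) via x @ 1.6150
    (4,3) via y @ 2.5500
    (5,3) via x @ 2.6503
    (6,3) via x @ 3.6856  # hit
  → r_2 = 3.6856
beam 3: φ=45°, α=30°
  direction (0.8660, 0.5000); cell (2,4); t to first gridline: x 0.6466, y 0.6800 (then +1.1547 / +2.0000)
    (3,4) via x @ 0.6466
    (3,5) via y @ 0.6800  # hit
  → r_3 = 0.6800

ranges = [4.2262, 3.6856, 0.6800]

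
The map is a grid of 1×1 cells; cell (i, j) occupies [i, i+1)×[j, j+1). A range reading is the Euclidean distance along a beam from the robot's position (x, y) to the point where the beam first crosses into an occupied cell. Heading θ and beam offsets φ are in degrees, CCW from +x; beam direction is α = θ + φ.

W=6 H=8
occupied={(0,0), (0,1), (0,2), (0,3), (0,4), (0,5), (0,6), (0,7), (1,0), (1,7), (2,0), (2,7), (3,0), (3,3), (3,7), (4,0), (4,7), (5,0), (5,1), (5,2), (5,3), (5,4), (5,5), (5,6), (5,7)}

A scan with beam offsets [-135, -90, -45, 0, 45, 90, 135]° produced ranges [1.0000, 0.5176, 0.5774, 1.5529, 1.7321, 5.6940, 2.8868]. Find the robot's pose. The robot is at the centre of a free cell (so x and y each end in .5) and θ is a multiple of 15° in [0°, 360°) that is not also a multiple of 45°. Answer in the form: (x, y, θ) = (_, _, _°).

Enumerate (i+0.5, j+0.5, θ) over the 23 free cells and 16 admissible headings. For each, cast all 7 beams and compare to the given ranges.
  (1.5, 4.5, 285°): beam 1 = 0.5774 ≠ 1.0000 ✗
  (1.5, 3.5, 195°): beam 1 = 4.0415 ≠ 1.0000 ✗
  (2.5, 1.5, 15°): beam 1 = 0.5774 ≠ 1.0000 ✗
  (2.5, 6.5, 330°): beam 1 = 1.5529 ≠ 1.0000 ✗
  …
  (2.5, 6.5, 165°): r_1=1.0000, r_2=0.5176, r_3=0.5774, r_4=1.5529, r_5=1.7321, r_6=5.6940, r_7=2.8868 — all match ✓
No second candidate reproduces the full scan.

(x, y, θ) = (2.5, 6.5, 165°)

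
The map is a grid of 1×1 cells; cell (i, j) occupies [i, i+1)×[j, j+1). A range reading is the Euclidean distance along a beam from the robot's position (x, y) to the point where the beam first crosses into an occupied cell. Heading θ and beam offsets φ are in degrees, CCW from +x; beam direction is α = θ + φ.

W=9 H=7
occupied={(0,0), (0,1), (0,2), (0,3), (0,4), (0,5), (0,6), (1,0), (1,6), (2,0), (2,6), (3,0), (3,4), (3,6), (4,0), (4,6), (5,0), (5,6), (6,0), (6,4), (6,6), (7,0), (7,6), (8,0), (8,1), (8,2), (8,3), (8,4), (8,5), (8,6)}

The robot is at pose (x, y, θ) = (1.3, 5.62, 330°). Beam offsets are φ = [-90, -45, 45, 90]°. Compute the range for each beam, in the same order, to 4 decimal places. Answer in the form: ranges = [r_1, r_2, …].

ranges = [0.6000, 4.7830, 1.4682, 0.4388]

beam 1: φ=-90°, α=240°
  dir = (cos 240°, sin 240°) = (-0.5000, -0.8660); from cell (1,5)
  next x-line at t=0.6000, next y-line at t=0.7159; Δt_x=2.0000, Δt_y=1.1547
    x: enter (0,5) at t=0.6000 ← occupied
  → r_1 = 0.6000
beam 2: φ=-45°, α=285°
  dir = (cos 285°, sin 285°) = (0.2588, -0.9659); from cell (1,5)
  next x-line at t=2.7046, next y-line at t=0.6419; Δt_x=3.8637, Δt_y=1.0353
    y: enter (1,4) at t=0.6419
    y: enter (1,3) at t=1.6771
    x: enter (2,3) at t=2.7046
    y: enter (2,2) at t=2.7124
    y: enter (2,1) at t=3.7477
    y: enter (2,0) at t=4.7830 ← occupied
  → r_2 = 4.7830
beam 3: φ=45°, α=15°
  dir = (cos 15°, sin 15°) = (0.9659, 0.2588); from cell (1,5)
  next x-line at t=0.7247, next y-line at t=1.4682; Δt_x=1.0353, Δt_y=3.8637
    x: enter (2,5) at t=0.7247
    y: enter (2,6) at t=1.4682 ← occupied
  → r_3 = 1.4682
beam 4: φ=90°, α=60°
  dir = (cos 60°, sin 60°) = (0.5000, 0.8660); from cell (1,5)
  next x-line at t=1.4000, next y-line at t=0.4388; Δt_x=2.0000, Δt_y=1.1547
    y: enter (1,6) at t=0.4388 ← occupied
  → r_4 = 0.4388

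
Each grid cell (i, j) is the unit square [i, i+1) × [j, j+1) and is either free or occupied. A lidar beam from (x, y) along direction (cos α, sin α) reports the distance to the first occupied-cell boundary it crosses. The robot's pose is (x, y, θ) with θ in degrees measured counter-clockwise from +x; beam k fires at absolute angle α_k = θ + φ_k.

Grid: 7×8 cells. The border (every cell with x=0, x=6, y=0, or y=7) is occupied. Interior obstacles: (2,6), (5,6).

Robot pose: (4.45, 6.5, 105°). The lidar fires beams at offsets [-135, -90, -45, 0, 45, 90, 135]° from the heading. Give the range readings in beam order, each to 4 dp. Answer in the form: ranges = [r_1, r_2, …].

beam 1: φ=-135°, α=330°
  cosα=0.8660 sinα=-0.5000 | (4,6) | tMaxX 0.6351 tMaxY 1.0000 | tΔX 1.1547 tΔY 2.0000
    t=0.6351 [x] (5,6) — stop
  → r_1 = 0.6351
beam 2: φ=-90°, α=15°
  cosα=0.9659 sinα=0.2588 | (4,6) | tMaxX 0.5694 tMaxY 1.9319 | tΔX 1.0353 tΔY 3.8637
    t=0.5694 [x] (5,6) — stop
  → r_2 = 0.5694
beam 3: φ=-45°, α=60°
  cosα=0.5000 sinα=0.8660 | (4,6) | tMaxX 1.1000 tMaxY 0.5774 | tΔX 2.0000 tΔY 1.1547
    t=0.5774 [y] (4,7) — stop
  → r_3 = 0.5774
beam 4: φ=0°, α=105°
  cosα=-0.2588 sinα=0.9659 | (4,6) | tMaxX 1.7387 tMaxY 0.5176 | tΔX 3.8637 tΔY 1.0353
    t=0.5176 [y] (4,7) — stop
  → r_4 = 0.5176
beam 5: φ=45°, α=150°
  cosα=-0.8660 sinα=0.5000 | (4,6) | tMaxX 0.5196 tMaxY 1.0000 | tΔX 1.1547 tΔY 2.0000
    t=0.5196 [x] (3,6)
    t=1.0000 [y] (3,7) — stop
  → r_5 = 1.0000
beam 6: φ=90°, α=195°
  cosα=-0.9659 sinα=-0.2588 | (4,6) | tMaxX 0.4659 tMaxY 1.9319 | tΔX 1.0353 tΔY 3.8637
    t=0.4659 [x] (3,6)
    t=1.5012 [x] (2,6) — stop
  → r_6 = 1.5012
beam 7: φ=135°, α=240°
  cosα=-0.5000 sinα=-0.8660 | (4,6) | tMaxX 0.9000 tMaxY 0.5774 | tΔX 2.0000 tΔY 1.1547
    t=0.5774 [y] (4,5)
    t=0.9000 [x] (3,5)
    t=1.7321 [y] (3,4)
    t=2.8868 [y] (3,3)
    t=2.9000 [x] (2,3)
    t=4.0415 [y] (2,2)
    t=4.9000 [x] (1,2)
    t=5.1962 [y] (1,1)
    t=6.3509 [y] (1,0) — stop
  → r_7 = 6.3509

ranges = [0.6351, 0.5694, 0.5774, 0.5176, 1.0000, 1.5012, 6.3509]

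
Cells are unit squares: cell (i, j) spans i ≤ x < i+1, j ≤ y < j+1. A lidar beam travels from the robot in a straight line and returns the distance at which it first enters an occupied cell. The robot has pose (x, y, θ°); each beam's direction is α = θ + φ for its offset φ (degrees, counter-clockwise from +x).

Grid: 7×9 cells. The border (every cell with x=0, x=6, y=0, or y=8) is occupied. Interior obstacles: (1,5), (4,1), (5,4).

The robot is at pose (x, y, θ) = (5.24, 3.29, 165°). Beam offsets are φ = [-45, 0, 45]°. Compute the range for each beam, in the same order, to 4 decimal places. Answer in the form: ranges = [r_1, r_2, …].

beam 1: φ=-45°, α=120°
  dir = (cos 120°, sin 120°) = (-0.5000, 0.8660); from cell (5,3)
  next x-line at t=0.4800, next y-line at t=0.8198; Δt_x=2.0000, Δt_y=1.1547
    x: enter (4,3) at t=0.4800
    y: enter (4,4) at t=0.8198
    y: enter (4,5) at t=1.9745
    x: enter (3,5) at t=2.4800
    y: enter (3,6) at t=3.1292
    y: enter (3,7) at t=4.2839
    x: enter (2,7) at t=4.4800
    y: enter (2,8) at t=5.4386 ← occupied
  → r_1 = 5.4386
beam 2: φ=0°, α=165°
  dir = (cos 165°, sin 165°) = (-0.9659, 0.2588); from cell (5,3)
  next x-line at t=0.2485, next y-line at t=2.7432; Δt_x=1.0353, Δt_y=3.8637
    x: enter (4,3) at t=0.2485
    x: enter (3,3) at t=1.2837
    x: enter (2,3) at t=2.3190
    y: enter (2,4) at t=2.7432
    x: enter (1,4) at t=3.3543
    x: enter (0,4) at t=4.3896 ← occupied
  → r_2 = 4.3896
beam 3: φ=45°, α=210°
  dir = (cos 210°, sin 210°) = (-0.8660, -0.5000); from cell (5,3)
  next x-line at t=0.2771, next y-line at t=0.5800; Δt_x=1.1547, Δt_y=2.0000
    x: enter (4,3) at t=0.2771
    y: enter (4,2) at t=0.5800
    x: enter (3,2) at t=1.4318
    y: enter (3,1) at t=2.5800
    x: enter (2,1) at t=2.5865
    x: enter (1,1) at t=3.7412
    y: enter (1,0) at t=4.5800 ← occupied
  → r_3 = 4.5800

ranges = [5.4386, 4.3896, 4.5800]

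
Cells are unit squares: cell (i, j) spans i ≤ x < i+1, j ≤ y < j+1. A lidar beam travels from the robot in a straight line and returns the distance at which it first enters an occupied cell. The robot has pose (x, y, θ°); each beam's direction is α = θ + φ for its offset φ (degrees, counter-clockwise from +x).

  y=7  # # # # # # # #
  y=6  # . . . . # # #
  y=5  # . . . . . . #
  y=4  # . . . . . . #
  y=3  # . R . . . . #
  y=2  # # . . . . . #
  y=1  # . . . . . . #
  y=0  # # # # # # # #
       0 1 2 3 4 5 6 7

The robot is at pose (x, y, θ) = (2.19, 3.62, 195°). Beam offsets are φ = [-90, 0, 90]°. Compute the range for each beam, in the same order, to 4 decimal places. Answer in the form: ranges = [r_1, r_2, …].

ranges = [3.4992, 1.2320, 2.7124]

beam 1: φ=-90°, α=105°
  direction (-0.2588, 0.9659); cell (2,3); t to first gridline: x 0.7341, y 0.3934 (then +3.8637 / +1.0353)
    (2,4) via y @ 0.3934
    (1,4) via x @ 0.7341
    (1,5) via y @ 1.4287
    (1,6) via y @ 2.4640
    (1,7) via y @ 3.4992  # hit
  → r_1 = 3.4992
beam 2: φ=0°, α=195°
  direction (-0.9659, -0.2588); cell (2,3); t to first gridline: x 0.1967, y 2.3955 (then +1.0353 / +3.8637)
    (1,3) via x @ 0.1967
    (0,3) via x @ 1.2320  # hit
  → r_2 = 1.2320
beam 3: φ=90°, α=285°
  direction (0.2588, -0.9659); cell (2,3); t to first gridline: x 3.1296, y 0.6419 (then +3.8637 / +1.0353)
    (2,2) via y @ 0.6419
    (2,1) via y @ 1.6771
    (2,0) via y @ 2.7124  # hit
  → r_3 = 2.7124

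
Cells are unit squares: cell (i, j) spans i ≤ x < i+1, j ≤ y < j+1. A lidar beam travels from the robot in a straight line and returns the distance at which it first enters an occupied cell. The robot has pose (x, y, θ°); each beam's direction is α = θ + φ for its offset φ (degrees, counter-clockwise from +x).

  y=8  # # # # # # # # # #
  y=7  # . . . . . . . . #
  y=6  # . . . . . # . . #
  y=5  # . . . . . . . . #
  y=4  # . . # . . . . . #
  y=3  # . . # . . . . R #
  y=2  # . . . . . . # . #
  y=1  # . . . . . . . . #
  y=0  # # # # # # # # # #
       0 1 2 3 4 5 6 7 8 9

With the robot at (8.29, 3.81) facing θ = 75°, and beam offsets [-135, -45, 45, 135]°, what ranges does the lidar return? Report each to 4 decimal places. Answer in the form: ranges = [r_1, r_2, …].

ranges = [1.4200, 0.8198, 2.5800, 5.6200]

beam 1: φ=-135°, α=300°
  dir = (cos 300°, sin 300°) = (0.5000, -0.8660); from cell (8,3)
  next x-line at t=1.4200, next y-line at t=0.9353; Δt_x=2.0000, Δt_y=1.1547
    y: enter (8,2) at t=0.9353
    x: enter (9,2) at t=1.4200 ← occupied
  → r_1 = 1.4200
beam 2: φ=-45°, α=30°
  dir = (cos 30°, sin 30°) = (0.8660, 0.5000); from cell (8,3)
  next x-line at t=0.8198, next y-line at t=0.3800; Δt_x=1.1547, Δt_y=2.0000
    y: enter (8,4) at t=0.3800
    x: enter (9,4) at t=0.8198 ← occupied
  → r_2 = 0.8198
beam 3: φ=45°, α=120°
  dir = (cos 120°, sin 120°) = (-0.5000, 0.8660); from cell (8,3)
  next x-line at t=0.5800, next y-line at t=0.2194; Δt_x=2.0000, Δt_y=1.1547
    y: enter (8,4) at t=0.2194
    x: enter (7,4) at t=0.5800
    y: enter (7,5) at t=1.3741
    y: enter (7,6) at t=2.5288
    x: enter (6,6) at t=2.5800 ← occupied
  → r_3 = 2.5800
beam 4: φ=135°, α=210°
  dir = (cos 210°, sin 210°) = (-0.8660, -0.5000); from cell (8,3)
  next x-line at t=0.3349, next y-line at t=1.6200; Δt_x=1.1547, Δt_y=2.0000
    x: enter (7,3) at t=0.3349
    x: enter (6,3) at t=1.4896
    y: enter (6,2) at t=1.6200
    x: enter (5,2) at t=2.6443
    y: enter (5,1) at t=3.6200
    x: enter (4,1) at t=3.7990
    x: enter (3,1) at t=4.9537
    y: enter (3,0) at t=5.6200 ← occupied
  → r_4 = 5.6200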